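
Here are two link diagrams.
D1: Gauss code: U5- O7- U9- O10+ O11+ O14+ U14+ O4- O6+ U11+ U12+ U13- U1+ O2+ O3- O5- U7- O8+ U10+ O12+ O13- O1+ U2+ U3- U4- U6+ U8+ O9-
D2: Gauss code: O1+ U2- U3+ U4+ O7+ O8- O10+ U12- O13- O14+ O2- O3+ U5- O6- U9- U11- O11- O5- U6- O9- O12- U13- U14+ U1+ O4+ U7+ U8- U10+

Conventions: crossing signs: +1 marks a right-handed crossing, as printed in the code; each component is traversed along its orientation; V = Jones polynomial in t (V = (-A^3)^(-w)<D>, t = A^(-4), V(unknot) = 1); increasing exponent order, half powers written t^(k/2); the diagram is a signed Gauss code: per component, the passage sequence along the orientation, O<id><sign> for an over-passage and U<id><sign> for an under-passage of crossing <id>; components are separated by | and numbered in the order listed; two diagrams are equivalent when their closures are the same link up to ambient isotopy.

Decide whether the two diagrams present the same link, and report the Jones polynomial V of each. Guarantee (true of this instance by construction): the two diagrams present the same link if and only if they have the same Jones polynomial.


equivalent: no
D1 (bracket -A^-6 + 2A^-2 - 2A^2 + 3A^6 - 2A^10 + 2A^14 - A^18; 14 crossings at w = +2): V = -t^-3 + 2t^-2 - 2t^-1 + 3 - 2t + 2t^2 - t^3
V(D2) = -t^-3 + t^-2 - t^-1 + 3 - t + t^2 - t^3  [14 crossings, <D> = -A^-18 + A^-14 - A^-10 + 3A^-6 - A^-2 + A^2 - A^6, w = -2]
observation: 2 values of V(t) split the 2 diagrams


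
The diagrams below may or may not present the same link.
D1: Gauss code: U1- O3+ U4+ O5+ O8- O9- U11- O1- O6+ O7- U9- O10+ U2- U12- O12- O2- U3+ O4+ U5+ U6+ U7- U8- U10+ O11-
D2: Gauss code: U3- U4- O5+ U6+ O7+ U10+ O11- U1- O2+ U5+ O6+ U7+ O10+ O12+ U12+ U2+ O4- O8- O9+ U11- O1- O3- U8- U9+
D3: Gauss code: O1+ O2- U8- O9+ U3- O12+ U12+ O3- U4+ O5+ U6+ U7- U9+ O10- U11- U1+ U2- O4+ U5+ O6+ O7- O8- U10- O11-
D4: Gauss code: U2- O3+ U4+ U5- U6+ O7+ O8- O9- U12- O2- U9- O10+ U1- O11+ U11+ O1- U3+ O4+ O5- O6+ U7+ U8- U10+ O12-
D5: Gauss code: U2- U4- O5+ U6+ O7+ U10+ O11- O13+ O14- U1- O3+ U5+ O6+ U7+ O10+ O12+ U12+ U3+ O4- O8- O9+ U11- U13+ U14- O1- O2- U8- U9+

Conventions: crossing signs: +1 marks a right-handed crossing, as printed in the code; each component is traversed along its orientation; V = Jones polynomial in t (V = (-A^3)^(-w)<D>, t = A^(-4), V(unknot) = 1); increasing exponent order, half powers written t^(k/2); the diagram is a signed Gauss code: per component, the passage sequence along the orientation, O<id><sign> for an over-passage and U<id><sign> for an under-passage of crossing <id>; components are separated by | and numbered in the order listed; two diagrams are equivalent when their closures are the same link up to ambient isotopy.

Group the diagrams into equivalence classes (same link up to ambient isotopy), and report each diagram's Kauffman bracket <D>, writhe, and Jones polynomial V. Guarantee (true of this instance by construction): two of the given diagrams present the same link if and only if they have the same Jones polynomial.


equivalence classes: {D1, D3, D4} | {D2, D5}
D1 (bracket -A^-18 + 2A^-14 - 2A^-10 + 3A^-6 - 2A^-2 + 2A^2 - A^6; 12 crossings at w = -2): V = -t^-3 + 2t^-2 - 2t^-1 + 3 - 2t + 2t^2 - t^3
D2 (bracket -A^-18 + 2A^-14 - 3A^-10 + 4A^-6 - 4A^-2 + 4A^2 - 2A^6 + 2A^10 - A^14; 12 crossings at w = +2): V = -t^-2 + 2t^-1 - 2 + 4t - 4t^2 + 4t^3 - 3t^4 + 2t^5 - t^6
V(D3) = -t^-3 + 2t^-2 - 2t^-1 + 3 - 2t + 2t^2 - t^3  (w 0, c 12, <D> = -A^-12 + 2A^-8 - 2A^-4 + 3 - 2A^4 + 2A^8 - A^12)
D4 (bracket -A^-12 + 2A^-8 - 2A^-4 + 3 - 2A^4 + 2A^8 - A^12; 12 crossings at w = 0): V = -t^-3 + 2t^-2 - 2t^-1 + 3 - 2t + 2t^2 - t^3
V(D5) = -t^-2 + 2t^-1 - 2 + 4t - 4t^2 + 4t^3 - 3t^4 + 2t^5 - t^6  (w +2, c 14, <D> = -A^-18 + 2A^-14 - 3A^-10 + 4A^-6 - 4A^-2 + 4A^2 - 2A^6 + 2A^10 - A^14)
key observation: 2 values of V(t) split the 5 diagrams


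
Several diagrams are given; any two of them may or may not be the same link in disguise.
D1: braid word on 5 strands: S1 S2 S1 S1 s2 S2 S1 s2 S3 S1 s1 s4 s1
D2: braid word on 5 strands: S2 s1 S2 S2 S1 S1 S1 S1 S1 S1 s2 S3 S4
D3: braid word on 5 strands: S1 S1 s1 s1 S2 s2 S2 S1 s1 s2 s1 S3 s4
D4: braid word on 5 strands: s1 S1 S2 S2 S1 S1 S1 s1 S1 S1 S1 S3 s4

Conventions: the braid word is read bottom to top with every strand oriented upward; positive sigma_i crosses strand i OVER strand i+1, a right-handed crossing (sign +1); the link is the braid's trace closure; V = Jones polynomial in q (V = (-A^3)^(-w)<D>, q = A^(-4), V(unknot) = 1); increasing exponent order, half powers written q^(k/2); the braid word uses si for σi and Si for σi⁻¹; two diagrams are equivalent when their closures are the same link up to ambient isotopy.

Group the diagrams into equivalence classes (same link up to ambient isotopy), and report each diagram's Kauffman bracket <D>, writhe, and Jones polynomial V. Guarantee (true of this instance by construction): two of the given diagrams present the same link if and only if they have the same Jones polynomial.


classes: {D1} | {D2, D4} | {D3}
V(D1) = q^(-9/2) - q^(-5/2) - q^(-3/2) - q^(-1/2)  [13 crossings, <D> = A^-7 + A^-3 + A - A^9, w = -3]
V(D2) = q^(-19/2) - q^(-17/2) + 2q^(-15/2) - 2q^(-13/2) + q^(-11/2) - 2q^(-9/2) - q^(-5/2)  [13 crossings, <D> = A^-17 + 2A^-9 - A^-5 + 2A^-1 - 2A^3 + A^7 - A^11, w = -9]
V(D3) = -q^(-1/2) - q^(1/2)  (w +1, c 13, <D> = A + A^5)
V(D4) = q^(-19/2) - q^(-17/2) + 2q^(-15/2) - 2q^(-13/2) + q^(-11/2) - 2q^(-9/2) - q^(-5/2)  (w -7, c 13, <D> = A^-11 + 2A^-3 - A + 2A^5 - 2A^9 + A^13 - A^17)
note: comparing 4 Jones polynomials yields 3 groups


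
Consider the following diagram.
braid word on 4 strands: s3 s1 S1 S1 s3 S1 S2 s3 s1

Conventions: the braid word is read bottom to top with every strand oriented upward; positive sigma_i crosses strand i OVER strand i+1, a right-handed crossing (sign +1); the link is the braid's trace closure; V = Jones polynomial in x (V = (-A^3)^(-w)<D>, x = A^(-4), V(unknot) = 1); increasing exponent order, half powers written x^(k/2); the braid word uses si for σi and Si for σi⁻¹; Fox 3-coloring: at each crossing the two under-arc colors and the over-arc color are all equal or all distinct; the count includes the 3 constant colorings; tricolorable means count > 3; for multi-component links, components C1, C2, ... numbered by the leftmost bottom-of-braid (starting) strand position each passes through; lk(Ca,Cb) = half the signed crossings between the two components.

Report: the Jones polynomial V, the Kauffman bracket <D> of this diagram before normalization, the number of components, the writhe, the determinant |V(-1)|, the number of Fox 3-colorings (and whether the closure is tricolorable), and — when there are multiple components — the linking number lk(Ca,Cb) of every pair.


Jones polynomial: V(x) = x + x^3 - x^4
<D> = A^-13 - A^-9 - A^-1; writhe +1
components 1, writhe +1 (9 crossings)
3-colorings: 9 of 3^9, det 3 — tricolorable
note: V spans 3 powers of x: at least 3 crossings in any diagram


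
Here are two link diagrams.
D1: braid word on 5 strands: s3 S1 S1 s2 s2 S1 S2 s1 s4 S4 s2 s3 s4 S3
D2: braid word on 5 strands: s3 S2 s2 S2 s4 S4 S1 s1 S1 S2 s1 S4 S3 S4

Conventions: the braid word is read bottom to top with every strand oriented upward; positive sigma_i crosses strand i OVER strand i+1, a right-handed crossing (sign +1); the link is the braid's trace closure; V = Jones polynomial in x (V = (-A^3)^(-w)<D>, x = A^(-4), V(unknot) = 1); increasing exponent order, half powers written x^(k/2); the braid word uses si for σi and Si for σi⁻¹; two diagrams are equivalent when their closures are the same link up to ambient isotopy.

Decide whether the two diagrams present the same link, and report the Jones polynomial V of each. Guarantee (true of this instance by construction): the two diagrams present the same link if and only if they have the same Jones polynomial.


same link: no
V(D1) = -x^-3 + x^-2 - x^-1 + 3 - x + x^2 - x^3  [14 crossings, <D> = -A^-6 + A^-2 - A^2 + 3A^6 - A^10 + A^14 - A^18, w = +2]
D2 (bracket A^-12; 14 crossings at w = -4): V = 1
note: 2 classes among 2 diagrams; unequal V(x) rules out equality


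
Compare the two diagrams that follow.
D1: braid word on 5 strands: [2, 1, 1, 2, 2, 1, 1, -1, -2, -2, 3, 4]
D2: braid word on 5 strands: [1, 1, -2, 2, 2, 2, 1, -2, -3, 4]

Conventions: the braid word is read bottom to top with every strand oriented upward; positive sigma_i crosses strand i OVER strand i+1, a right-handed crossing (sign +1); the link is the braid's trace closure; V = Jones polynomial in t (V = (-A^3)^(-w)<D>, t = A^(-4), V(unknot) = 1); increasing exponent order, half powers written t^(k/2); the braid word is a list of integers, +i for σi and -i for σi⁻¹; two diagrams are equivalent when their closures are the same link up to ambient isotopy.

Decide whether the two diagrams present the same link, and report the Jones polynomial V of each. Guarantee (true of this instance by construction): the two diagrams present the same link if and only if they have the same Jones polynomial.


same link: yes
V(D1) = t - t^2 + 2t^3 - t^4 + t^5 - t^6  [12 crossings, <D> = -A^-6 + A^-2 - A^2 + 2A^6 - A^10 + A^14, w = +6]
D2 (bracket -A^-12 + A^-8 - A^-4 + 2 - A^4 + A^8; 10 crossings at w = +4): V = t - t^2 + 2t^3 - t^4 + t^5 - t^6
note: all 2 diagrams share one V(t), hence one class


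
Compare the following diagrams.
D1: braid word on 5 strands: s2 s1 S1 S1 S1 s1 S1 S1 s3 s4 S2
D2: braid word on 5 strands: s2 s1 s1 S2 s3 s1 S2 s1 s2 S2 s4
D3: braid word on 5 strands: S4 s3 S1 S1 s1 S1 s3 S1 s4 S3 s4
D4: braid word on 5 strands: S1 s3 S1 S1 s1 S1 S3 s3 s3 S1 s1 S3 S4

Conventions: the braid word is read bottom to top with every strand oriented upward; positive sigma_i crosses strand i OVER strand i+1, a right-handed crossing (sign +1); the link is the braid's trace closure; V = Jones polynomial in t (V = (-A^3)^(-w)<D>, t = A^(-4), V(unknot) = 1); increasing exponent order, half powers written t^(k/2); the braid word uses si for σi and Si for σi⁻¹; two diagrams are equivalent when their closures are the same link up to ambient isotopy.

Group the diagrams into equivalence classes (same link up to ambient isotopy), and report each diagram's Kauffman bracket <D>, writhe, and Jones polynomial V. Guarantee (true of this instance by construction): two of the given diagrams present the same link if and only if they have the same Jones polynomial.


classes: {D1, D3, D4} | {D2}
V(D1) = t^(-9/2) - t^(-5/2) - t^(-3/2) - t^(-1/2)  [11 crossings, <D> = A^-1 + A^3 + A^7 - A^15, w = -1]
D2 (bracket A^5 + A^13; 11 crossings at w = +5): V = -t^(1/2) - t^(5/2)
D3 (bracket A^-1 + A^3 + A^7 - A^15; 11 crossings at w = -1): V = t^(-9/2) - t^(-5/2) - t^(-3/2) - t^(-1/2)
V(D4) = t^(-9/2) - t^(-5/2) - t^(-3/2) - t^(-1/2)  (w -3, c 13, <D> = A^-7 + A^-3 + A - A^9)
note: 2 values of V(t) split the 4 diagrams


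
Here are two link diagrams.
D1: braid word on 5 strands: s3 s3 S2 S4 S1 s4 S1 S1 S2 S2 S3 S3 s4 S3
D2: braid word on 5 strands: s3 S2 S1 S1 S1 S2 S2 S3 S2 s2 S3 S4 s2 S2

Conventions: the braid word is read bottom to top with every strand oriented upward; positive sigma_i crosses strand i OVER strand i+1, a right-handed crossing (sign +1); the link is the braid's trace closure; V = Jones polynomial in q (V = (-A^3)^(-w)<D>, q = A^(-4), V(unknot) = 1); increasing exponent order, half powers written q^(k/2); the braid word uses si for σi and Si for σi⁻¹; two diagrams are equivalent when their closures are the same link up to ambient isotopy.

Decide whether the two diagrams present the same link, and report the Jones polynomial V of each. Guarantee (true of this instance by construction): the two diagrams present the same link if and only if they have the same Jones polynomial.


same link: yes
V(D1) = q^-8 - 2q^-7 + q^-6 - 2q^-5 + 2q^-4 + q^-2  [14 crossings, <D> = A^-10 + 2A^-2 - 2A^2 + A^6 - 2A^10 + A^14, w = -6]
D2 (bracket A^-16 + 2A^-8 - 2A^-4 + 1 - 2A^4 + A^8; 14 crossings at w = -8): V = q^-8 - 2q^-7 + q^-6 - 2q^-5 + 2q^-4 + q^-2
note: Markov moves rewrite D1 (14 crossings) into D2 (14)


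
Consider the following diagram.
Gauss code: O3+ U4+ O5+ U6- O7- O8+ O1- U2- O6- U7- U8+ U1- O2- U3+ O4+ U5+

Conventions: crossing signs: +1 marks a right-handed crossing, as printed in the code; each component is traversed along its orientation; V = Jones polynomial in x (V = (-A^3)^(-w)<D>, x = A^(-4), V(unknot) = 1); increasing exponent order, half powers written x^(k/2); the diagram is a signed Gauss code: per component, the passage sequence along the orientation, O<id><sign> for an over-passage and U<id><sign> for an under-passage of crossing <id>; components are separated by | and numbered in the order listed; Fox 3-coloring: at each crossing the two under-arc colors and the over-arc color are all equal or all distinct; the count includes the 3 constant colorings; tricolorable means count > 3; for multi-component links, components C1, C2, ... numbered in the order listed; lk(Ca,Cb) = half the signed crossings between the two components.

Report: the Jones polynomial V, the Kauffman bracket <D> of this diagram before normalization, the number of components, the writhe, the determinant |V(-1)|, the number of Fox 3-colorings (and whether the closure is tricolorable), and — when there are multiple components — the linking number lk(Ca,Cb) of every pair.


V = -x^-3 + x^-2 - x^-1 + 3 - x + x^2 - x^3
<D> = -A^-12 + A^-8 - A^-4 + 3 - A^4 + A^8 - A^12 (w = 0)
1 component over 8 crossings, w = 0
27 Fox colorings among 3^8, |V(-1)| = 9: tricolorable
why: the span of V is 6, forcing >= 6 crossings in any diagram


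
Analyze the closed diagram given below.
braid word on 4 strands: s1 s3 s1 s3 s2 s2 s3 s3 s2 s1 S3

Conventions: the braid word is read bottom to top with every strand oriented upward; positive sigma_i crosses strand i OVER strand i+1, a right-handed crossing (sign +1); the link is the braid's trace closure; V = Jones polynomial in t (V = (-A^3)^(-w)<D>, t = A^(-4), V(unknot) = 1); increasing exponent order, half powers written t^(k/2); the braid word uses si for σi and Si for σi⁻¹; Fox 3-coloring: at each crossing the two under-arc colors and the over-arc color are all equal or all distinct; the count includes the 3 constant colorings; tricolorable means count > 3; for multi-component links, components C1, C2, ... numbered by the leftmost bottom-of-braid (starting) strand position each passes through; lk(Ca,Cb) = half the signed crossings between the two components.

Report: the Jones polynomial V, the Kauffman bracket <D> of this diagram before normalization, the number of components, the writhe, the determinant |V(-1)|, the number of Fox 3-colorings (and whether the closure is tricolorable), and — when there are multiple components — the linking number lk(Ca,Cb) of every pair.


V = t^3 + 2t^5 - 2t^6 + 2t^7 - 3t^8 + 2t^9 - 2t^10 + t^11
<D> = -A^-17 + 2A^-13 - 2A^-9 + 3A^-5 - 2A^-1 + 2A^3 - 2A^7 - A^15 (w = +9)
1 component over 11 crossings, w = +9
9 Fox colorings among 3^11, |V(-1)| = 15: tricolorable
why: V spans 8 powers of t: at least 8 crossings in any diagram


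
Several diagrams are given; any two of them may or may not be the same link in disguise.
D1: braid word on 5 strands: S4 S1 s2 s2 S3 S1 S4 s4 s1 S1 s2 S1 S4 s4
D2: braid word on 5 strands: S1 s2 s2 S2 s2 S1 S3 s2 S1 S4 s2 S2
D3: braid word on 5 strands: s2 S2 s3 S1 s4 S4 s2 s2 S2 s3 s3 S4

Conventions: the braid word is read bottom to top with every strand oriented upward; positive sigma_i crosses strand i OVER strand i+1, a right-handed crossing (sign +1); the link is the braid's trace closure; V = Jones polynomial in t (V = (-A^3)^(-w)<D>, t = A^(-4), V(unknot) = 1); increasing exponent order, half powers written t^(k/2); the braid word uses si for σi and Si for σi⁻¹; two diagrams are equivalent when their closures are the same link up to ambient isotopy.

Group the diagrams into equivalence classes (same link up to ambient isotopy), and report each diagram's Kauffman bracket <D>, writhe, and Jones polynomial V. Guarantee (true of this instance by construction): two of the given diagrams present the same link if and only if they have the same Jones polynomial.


grouping into links: {D1, D2} | {D3}
V(D1) = -t^-3 + 2t^-2 - 2t^-1 + 3 - 2t + 2t^2 - t^3  (w -2, c 14, <D> = -A^-18 + 2A^-14 - 2A^-10 + 3A^-6 - 2A^-2 + 2A^2 - A^6)
V(D2) = -t^-3 + 2t^-2 - 2t^-1 + 3 - 2t + 2t^2 - t^3  [12 crossings, <D> = -A^-18 + 2A^-14 - 2A^-10 + 3A^-6 - 2A^-2 + 2A^2 - A^6, w = -2]
V(D3) = t + t^3 - t^4  (w +2, c 12, <D> = -A^-10 + A^-6 + A^2)
key observation: 2 values of V(t) split the 3 diagrams


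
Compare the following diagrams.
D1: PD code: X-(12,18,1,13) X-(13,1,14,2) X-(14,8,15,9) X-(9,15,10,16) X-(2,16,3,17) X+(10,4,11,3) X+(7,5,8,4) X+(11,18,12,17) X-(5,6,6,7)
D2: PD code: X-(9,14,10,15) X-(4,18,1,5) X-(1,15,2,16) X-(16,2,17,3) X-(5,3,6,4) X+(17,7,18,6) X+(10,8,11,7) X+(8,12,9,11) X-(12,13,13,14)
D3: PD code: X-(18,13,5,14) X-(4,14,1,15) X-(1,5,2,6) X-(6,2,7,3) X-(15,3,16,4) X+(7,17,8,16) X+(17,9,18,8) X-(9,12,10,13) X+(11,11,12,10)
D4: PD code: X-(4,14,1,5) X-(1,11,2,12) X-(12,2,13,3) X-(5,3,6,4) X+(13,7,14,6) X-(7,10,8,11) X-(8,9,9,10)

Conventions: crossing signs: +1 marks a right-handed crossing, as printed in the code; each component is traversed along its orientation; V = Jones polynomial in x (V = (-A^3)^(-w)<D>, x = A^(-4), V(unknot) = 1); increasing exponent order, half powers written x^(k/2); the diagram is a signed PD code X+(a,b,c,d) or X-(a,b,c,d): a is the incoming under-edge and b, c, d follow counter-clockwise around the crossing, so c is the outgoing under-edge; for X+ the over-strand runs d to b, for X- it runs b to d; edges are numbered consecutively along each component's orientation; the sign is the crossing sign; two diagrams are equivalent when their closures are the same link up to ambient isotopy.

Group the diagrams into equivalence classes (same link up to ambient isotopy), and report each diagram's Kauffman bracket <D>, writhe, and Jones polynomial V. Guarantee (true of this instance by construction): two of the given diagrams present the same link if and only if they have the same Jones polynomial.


classes: {D1, D2, D3, D4}
V(D1) = -x^(-9/2) - x^(-5/2) + x^(-3/2) - x^(-1/2)  [9 crossings, <D> = A^-7 - A^-3 + A + A^9, w = -3]
D2 (bracket A^-7 - A^-3 + A + A^9; 9 crossings at w = -3): V = -x^(-9/2) - x^(-5/2) + x^(-3/2) - x^(-1/2)
V(D3) = -x^(-9/2) - x^(-5/2) + x^(-3/2) - x^(-1/2)  (w -3, c 9, <D> = A^-7 - A^-3 + A + A^9)
V(D4) = -x^(-9/2) - x^(-5/2) + x^(-3/2) - x^(-1/2)  [7 crossings, <D> = A^-13 - A^-9 + A^-5 + A^3, w = -5]
note: all 4 diagrams share one V(x), hence one class


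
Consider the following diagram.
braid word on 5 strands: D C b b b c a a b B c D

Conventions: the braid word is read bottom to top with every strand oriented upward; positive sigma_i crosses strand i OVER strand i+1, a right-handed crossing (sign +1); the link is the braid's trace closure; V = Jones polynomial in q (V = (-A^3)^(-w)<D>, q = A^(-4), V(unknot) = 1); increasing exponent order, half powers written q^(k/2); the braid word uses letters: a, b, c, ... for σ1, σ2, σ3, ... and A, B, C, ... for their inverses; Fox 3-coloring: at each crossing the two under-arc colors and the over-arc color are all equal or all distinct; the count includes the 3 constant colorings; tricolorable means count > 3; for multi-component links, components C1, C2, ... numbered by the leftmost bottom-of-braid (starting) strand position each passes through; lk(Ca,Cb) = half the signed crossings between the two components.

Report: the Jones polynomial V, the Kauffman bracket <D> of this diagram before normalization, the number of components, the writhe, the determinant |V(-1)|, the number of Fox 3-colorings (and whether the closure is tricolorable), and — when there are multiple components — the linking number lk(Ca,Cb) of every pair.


V(q) = q^-1 + 3q - q^2 + 3q^3 - 2q^4 + q^5 - q^6
bracket: -A^-12 + A^-8 - 2A^-4 + 3 - A^4 + 3A^8 + A^16, w = +4
3 components, writhe +4, over 12 crossings
lk(C1,C2) = +1
linking number lk(C1,C3) = 0
lk(C2,C3): -1
det 12, colorings 9 of 3^12 — tricolorable
observation: free reduction leaves σ4⁻¹ σ3⁻¹ σ2 σ2 σ2 σ3 σ1 σ1 σ3 σ4⁻¹ of the original 12 letters


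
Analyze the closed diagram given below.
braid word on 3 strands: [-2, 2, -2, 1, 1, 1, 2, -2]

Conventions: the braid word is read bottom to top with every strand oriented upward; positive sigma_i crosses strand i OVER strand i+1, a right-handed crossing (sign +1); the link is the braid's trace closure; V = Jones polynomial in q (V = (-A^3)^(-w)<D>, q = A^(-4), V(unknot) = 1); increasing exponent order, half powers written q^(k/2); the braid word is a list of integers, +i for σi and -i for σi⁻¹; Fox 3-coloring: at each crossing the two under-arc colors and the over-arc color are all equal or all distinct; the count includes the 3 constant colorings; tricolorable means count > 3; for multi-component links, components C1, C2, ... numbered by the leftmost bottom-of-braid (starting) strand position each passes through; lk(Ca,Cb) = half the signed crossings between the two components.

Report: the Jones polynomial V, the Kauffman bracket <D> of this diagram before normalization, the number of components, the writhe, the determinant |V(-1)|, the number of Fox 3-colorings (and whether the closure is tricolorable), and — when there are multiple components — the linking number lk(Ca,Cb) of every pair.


Jones polynomial: V(q) = q + q^3 - q^4
<D> = -A^-10 + A^-6 + A^2; writhe +2
components 1, writhe +2 (8 crossings)
3-colorings: 9 of 3^8, det 3 — tricolorable
note: inverse pairs cancel, leaving σ2⁻¹ σ1 σ1 σ1


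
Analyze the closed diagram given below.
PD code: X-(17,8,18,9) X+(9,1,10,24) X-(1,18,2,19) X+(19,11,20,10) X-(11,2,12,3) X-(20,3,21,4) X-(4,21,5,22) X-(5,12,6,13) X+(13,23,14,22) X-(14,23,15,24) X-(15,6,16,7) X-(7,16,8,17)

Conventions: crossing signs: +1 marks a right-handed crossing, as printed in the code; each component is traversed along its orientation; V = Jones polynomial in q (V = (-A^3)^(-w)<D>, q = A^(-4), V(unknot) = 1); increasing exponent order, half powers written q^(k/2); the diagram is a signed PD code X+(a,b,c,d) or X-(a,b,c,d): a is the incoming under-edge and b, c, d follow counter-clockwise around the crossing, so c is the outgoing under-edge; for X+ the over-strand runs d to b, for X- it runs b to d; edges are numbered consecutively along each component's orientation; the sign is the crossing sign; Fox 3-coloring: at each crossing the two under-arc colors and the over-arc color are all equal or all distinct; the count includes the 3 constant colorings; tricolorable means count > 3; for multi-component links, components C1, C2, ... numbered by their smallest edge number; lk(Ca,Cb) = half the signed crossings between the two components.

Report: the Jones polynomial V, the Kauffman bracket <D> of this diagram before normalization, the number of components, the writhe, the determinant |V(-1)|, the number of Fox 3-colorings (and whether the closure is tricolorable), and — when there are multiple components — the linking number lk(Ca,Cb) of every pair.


V = q^-10 - 2q^-9 + 3q^-8 - 5q^-7 + 5q^-6 - 5q^-5 + 4q^-4 - 2q^-3 + 2q^-2
<D> = 2A^-10 - 2A^-6 + 4A^-2 - 5A^2 + 5A^6 - 5A^10 + 3A^14 - 2A^18 + A^22 (w = -6)
1 component over 12 crossings, w = -6
3 Fox colorings among 3^12, |V(-1)| = 29: not tricolorable
why: det 29 = |V(-1)|; not divisible by 3, so not tricolorable


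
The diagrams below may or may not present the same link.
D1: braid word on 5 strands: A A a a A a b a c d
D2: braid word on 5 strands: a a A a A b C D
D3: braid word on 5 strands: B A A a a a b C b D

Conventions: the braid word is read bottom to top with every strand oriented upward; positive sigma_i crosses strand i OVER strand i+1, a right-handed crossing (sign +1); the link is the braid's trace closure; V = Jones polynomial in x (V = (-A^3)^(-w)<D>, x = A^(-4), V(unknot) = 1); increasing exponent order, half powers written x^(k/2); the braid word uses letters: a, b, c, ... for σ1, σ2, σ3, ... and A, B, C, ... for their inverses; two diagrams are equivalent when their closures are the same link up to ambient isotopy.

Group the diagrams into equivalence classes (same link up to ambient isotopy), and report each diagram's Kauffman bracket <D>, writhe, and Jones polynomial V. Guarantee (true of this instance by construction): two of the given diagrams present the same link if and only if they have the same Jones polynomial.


classes: {D1, D2, D3}
V(D1) = 1  [10 crossings, <D> = A^12, w = +4]
V(D2) = 1  [8 crossings, <D> = 1, w = 0]
D3 (bracket 1; 10 crossings at w = 0): V = 1
note: one V(x) for all 3 diagrams — one class (guaranteed)


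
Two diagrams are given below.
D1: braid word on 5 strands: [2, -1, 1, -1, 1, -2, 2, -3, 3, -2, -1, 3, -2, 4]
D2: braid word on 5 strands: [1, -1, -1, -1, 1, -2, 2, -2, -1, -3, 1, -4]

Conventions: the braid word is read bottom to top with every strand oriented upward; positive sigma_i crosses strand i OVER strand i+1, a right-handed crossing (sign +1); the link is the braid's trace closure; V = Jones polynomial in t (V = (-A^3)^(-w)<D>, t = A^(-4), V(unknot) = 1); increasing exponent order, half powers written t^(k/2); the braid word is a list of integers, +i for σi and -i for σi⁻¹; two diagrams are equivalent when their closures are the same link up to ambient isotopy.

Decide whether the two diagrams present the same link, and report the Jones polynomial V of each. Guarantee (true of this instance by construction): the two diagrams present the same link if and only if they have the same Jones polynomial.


equivalent: yes
D1 (bracket 1; 14 crossings at w = 0): V = 1
D2 (bracket A^-12; 12 crossings at w = -4): V = 1
key observation: from 14 to 12 crossings by R-moves: one link, two diagrams


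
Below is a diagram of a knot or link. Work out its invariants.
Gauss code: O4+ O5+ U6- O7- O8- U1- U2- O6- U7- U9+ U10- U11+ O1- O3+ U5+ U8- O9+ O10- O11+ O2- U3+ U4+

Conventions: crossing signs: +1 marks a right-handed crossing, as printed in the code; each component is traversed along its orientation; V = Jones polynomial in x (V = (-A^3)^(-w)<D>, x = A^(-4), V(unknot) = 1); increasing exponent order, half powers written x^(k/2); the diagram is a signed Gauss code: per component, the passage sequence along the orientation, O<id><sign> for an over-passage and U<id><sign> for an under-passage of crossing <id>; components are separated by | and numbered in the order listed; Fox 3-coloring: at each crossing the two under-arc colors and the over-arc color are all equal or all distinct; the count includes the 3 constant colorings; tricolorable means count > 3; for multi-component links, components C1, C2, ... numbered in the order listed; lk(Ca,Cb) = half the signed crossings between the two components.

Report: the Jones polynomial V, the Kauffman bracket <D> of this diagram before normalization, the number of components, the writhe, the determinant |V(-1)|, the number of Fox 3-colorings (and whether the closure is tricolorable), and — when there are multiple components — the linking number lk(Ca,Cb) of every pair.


V = -x^-5 + x^-4 - x^-3 + 2x^-2 - x^-1 + 2 - x
<D> = A^-7 - 2A^-3 + A - 2A^5 + A^9 - A^13 + A^17 (w = -1)
1 component over 11 crossings, w = -1
9 Fox colorings among 3^11, |V(-1)| = 9: tricolorable
why: |V(-1)| = 9: so tricolorable, since 3 divides 9


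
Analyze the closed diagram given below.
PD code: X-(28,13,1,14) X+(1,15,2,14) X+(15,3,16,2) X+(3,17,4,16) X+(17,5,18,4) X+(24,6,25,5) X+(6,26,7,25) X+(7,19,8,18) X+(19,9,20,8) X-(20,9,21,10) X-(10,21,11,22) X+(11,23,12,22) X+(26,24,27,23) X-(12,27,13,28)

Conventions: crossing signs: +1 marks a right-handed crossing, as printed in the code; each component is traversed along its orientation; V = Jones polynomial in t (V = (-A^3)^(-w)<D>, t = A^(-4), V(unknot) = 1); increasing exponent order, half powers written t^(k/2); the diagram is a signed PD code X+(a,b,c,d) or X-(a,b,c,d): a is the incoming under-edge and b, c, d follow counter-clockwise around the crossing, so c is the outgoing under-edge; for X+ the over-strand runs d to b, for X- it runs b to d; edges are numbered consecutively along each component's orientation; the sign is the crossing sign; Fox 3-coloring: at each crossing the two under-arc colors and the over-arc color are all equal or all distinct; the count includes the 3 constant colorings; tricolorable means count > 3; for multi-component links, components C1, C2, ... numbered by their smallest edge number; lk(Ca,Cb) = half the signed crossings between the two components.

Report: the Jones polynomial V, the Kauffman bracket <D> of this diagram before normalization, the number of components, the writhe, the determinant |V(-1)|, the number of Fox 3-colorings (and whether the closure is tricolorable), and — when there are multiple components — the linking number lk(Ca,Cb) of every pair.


Jones polynomial: V(t) = t^2 + t^4 - t^5 + t^6 - t^7
<D> = -A^-10 + A^-6 - A^-2 + A^2 + A^10; writhe +6
components 1, writhe +6 (14 crossings)
3-colorings: 3 of 3^14, det 5 — not tricolorable
note: w = +6 (over 14 crossings) is diagram-only; (-A^3)^(-6) removes it from V


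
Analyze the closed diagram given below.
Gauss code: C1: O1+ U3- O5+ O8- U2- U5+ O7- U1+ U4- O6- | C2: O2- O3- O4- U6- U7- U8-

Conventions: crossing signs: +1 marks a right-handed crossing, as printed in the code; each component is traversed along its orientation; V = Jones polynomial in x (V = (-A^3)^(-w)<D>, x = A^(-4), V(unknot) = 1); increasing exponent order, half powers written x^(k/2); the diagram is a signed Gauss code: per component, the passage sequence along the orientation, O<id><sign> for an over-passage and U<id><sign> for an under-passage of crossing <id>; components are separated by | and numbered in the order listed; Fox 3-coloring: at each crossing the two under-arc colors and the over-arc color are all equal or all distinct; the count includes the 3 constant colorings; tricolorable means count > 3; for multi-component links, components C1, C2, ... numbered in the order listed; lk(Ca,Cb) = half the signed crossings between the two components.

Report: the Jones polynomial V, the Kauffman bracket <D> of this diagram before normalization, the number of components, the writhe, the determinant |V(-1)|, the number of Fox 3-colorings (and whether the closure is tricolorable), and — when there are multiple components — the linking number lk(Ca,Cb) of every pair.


V(x) = -x^(-13/2) - x^(-9/2) + x^(-7/2) - x^(-5/2) + x^(-3/2) - x^(-1/2)
bracket: -A^-10 + A^-6 - A^-2 + A^2 - A^6 - A^14, w = -4
2 components, writhe -4, over 8 crossings
lk(C1,C2) = -3
det 6, colorings 9 of 3^8 — tricolorable
observation: w = -4 shifts under R1 moves; the (-A^3)^(4) factor cancels that in V


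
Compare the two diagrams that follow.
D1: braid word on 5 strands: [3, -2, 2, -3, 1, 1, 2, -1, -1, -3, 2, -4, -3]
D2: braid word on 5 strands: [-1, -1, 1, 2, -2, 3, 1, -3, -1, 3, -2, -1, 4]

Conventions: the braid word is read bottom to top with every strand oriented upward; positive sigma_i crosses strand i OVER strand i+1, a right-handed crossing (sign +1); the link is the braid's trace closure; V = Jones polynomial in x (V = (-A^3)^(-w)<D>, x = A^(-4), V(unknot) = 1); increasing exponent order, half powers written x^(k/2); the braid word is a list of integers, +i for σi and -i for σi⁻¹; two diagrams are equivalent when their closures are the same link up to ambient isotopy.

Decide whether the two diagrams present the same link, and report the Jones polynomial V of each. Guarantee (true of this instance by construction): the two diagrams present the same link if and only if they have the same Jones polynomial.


same link: no
V(D1) = -x^(-5/2) + x^(-3/2) - 2x^(-1/2) + x^(1/2) - x^(3/2) + x^(5/2) - x^(7/2)  [13 crossings, <D> = A^-17 - A^-13 + A^-9 - A^-5 + 2A^-1 - A^3 + A^7, w = -1]
V(D2) = -x^(-5/2) - x^(-1/2)  [13 crossings, <D> = A^-1 + A^7, w = -1]
insight: comparing 2 Jones polynomials yields 2 groups


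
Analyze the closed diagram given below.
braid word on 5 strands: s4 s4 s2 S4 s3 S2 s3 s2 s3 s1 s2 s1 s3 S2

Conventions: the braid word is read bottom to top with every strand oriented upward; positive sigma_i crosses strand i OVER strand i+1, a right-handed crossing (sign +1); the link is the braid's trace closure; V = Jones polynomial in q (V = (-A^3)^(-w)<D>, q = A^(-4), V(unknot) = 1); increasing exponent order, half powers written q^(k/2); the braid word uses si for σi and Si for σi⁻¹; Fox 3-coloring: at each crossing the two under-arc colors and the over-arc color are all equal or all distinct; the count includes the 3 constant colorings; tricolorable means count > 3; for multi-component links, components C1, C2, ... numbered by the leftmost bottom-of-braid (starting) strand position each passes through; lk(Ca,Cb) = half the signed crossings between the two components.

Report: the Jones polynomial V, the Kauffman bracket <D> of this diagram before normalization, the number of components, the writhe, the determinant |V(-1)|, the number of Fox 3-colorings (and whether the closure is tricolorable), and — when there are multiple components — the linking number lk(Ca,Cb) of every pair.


V = q^2 + 2q^4 - 2q^5 + q^6 - 2q^7 + q^8
<D> = A^-8 - 2A^-4 + 1 - 2A^4 + 2A^8 + A^16 (w = +8)
1 component over 14 crossings, w = +8
27 Fox colorings among 3^14, |V(-1)| = 9: tricolorable
why: w = +8 (over 14 crossings) is diagram-only; (-A^3)^(-8) removes it from V


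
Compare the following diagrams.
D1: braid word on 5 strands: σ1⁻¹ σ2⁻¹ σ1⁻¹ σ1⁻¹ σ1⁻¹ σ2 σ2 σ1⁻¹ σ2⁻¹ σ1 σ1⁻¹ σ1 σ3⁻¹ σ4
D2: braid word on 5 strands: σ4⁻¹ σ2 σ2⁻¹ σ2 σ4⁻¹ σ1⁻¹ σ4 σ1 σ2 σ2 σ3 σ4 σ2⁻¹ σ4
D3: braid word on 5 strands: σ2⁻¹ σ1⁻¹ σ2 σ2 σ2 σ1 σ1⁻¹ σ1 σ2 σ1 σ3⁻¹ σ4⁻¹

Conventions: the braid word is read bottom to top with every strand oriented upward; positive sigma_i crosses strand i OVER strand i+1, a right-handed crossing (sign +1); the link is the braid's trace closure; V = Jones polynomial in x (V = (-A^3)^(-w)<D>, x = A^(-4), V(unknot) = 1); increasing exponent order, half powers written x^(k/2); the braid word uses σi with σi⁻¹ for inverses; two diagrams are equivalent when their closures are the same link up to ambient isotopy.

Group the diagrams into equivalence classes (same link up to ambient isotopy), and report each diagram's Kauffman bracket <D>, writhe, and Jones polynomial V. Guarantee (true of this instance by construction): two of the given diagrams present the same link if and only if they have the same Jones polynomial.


classes: {D1} | {D2} | {D3}
V(D1) = x^-7 - x^-6 + 2x^-5 - 2x^-4 + 3x^-3 - x^-2 + 2x^-1  [14 crossings, <D> = 2A^-8 - A^-4 + 3 - 2A^4 + 2A^8 - A^12 + A^16, w = -4]
V(D2) = 1 + x + x^2 + x^3  [14 crossings, <D> = 1 + A^4 + A^8 + A^12, w = +4]
D3 (bracket A^-18 + A^-6 + A^-2 + A^2; 12 crossings at w = +2): V = x + x^2 + x^3 + x^6
note: V(x) takes 3 values over 3 diagrams, fixing the grouping


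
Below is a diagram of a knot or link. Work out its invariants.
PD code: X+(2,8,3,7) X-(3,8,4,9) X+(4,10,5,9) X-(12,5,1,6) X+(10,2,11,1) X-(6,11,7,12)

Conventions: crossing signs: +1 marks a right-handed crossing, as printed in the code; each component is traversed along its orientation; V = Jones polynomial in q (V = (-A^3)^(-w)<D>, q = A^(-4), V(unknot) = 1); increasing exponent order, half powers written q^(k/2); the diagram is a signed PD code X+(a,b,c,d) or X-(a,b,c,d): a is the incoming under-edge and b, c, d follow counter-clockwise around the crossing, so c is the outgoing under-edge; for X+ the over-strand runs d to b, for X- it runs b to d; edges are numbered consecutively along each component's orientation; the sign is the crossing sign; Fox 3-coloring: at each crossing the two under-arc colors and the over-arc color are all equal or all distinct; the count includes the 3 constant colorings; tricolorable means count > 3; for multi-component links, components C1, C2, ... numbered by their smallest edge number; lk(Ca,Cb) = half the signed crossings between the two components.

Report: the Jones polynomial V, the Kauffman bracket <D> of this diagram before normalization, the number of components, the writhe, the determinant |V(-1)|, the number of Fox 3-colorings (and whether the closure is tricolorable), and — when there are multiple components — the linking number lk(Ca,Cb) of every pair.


V(q) = q^-2 - q^-1 + 1 - q + q^2
bracket: A^-8 - A^-4 + 1 - A^4 + A^8, w = 0
1 component, writhe 0, over 6 crossings
det 5, colorings 3 of 3^6 — not tricolorable
observation: V is palindromic (span 4, det 5): q -> 1/q fixes it; necessary, not sufficient, for amphichirality


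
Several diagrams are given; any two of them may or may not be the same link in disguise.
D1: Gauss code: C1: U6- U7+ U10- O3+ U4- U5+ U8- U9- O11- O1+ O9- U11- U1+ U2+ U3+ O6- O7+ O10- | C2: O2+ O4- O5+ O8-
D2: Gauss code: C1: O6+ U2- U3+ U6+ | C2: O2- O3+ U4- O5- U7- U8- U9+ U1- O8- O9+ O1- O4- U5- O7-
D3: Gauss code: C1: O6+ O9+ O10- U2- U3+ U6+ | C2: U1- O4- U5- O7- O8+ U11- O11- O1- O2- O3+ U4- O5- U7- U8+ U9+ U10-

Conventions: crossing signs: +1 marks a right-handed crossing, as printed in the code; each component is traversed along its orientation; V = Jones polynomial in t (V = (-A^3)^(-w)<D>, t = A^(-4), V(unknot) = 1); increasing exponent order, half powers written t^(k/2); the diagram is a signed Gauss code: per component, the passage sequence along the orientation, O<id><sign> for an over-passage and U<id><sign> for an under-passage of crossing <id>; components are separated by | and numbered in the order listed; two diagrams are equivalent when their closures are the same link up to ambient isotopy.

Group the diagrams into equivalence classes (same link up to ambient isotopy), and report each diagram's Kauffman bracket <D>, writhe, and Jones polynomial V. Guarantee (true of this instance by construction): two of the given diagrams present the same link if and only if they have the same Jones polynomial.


classes: {D1} | {D2, D3}
V(D1) = -t^(-1/2) - t^(1/2)  [11 crossings, <D> = A^-5 + A^-1, w = -1]
D2 (bracket A^-7 + A^-3 + A - A^9; 9 crossings at w = -3): V = t^(-9/2) - t^(-5/2) - t^(-3/2) - t^(-1/2)
D3 (bracket A^-7 + A^-3 + A - A^9; 11 crossings at w = -3): V = t^(-9/2) - t^(-5/2) - t^(-3/2) - t^(-1/2)
note: 2 values of V(t) split the 3 diagrams


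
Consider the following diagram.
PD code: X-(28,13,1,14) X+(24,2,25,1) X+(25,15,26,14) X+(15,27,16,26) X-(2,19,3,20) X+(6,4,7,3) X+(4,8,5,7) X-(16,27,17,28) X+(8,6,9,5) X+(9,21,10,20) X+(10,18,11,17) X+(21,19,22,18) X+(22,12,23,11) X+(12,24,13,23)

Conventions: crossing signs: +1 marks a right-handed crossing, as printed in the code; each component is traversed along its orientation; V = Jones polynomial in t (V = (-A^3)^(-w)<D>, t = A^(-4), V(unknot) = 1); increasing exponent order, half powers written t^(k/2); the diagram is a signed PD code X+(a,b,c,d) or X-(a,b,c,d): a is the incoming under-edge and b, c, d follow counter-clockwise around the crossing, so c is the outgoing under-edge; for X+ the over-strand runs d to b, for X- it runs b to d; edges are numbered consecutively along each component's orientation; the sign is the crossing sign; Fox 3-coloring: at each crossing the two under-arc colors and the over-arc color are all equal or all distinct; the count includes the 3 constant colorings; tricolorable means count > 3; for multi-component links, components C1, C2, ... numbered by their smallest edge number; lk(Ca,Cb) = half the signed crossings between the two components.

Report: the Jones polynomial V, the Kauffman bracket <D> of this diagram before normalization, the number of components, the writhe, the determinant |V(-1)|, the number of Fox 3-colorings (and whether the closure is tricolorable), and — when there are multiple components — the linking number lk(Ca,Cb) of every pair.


V(t) = t^2 + 2t^4 - 2t^5 + t^6 - 2t^7 + t^8
bracket: A^-8 - 2A^-4 + 1 - 2A^4 + 2A^8 + A^16, w = +8
1 component, writhe +8, over 14 crossings
det 9, colorings 27 of 3^14 — tricolorable
observation: V spans 6 powers of t: at least 6 crossings in any diagram


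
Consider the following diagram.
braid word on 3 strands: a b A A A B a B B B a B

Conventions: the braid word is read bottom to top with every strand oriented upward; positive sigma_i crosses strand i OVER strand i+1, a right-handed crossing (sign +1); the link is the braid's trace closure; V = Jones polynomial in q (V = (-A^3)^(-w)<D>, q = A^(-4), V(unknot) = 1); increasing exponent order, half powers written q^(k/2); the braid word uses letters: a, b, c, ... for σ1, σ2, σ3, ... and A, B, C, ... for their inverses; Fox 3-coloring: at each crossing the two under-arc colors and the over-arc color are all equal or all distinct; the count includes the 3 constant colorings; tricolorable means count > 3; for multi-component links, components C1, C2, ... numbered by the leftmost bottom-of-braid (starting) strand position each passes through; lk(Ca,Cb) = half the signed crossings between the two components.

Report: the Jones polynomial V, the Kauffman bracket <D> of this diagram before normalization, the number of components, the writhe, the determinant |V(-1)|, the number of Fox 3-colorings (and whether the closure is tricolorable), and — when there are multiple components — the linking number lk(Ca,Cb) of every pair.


V(q) = -q^-9 + 2q^-8 - 4q^-7 + 6q^-6 - 7q^-5 + 7q^-4 - 6q^-3 + 6q^-2 - 3q^-1 + 2 - q
bracket: -A^-16 + 2A^-12 - 3A^-8 + 6A^-4 - 6 + 7A^4 - 7A^8 + 6A^12 - 4A^16 + 2A^20 - A^24, w = -4
1 component, writhe -4, over 12 crossings
det 45, colorings 9 of 3^12 — tricolorable
observation: det 45 = |V(-1)|; divisible by 3, so tricolorable
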